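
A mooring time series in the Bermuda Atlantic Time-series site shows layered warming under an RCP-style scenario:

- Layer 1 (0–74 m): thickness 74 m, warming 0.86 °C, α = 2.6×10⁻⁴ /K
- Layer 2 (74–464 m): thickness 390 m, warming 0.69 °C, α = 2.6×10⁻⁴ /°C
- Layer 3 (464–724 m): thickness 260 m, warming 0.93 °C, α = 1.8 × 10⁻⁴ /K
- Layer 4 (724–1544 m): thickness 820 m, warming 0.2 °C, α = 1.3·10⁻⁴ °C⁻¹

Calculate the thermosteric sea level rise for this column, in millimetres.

Δh = 151 mm

74 × 2.6×10⁻⁴ × 0.86 = 0.0165464 m
0.69 × 390 × 2.6×10⁻⁴ = 0.069966 m
Layer 3: 260 × 1.8×10⁻⁴ × 0.93 = 0.043524 m
724–1544 m: 820 × 1.3×10⁻⁴ × 0.2 = 0.02132 m
Δh = 0.0165464 + 0.069966 + 0.043524 + 0.02132 = 0.1513564 m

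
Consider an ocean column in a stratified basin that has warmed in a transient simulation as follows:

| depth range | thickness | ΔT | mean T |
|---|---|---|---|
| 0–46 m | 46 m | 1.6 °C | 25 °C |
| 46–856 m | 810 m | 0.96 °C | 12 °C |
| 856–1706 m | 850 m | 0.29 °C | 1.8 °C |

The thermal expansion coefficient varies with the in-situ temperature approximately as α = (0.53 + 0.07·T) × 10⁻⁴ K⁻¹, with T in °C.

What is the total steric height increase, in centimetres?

about 14 cm

Layer 1: α = (0.53 + 0.07×25)×10⁻⁴ = 2.28×10⁻⁴ K⁻¹
Layer 2: α = (0.53 + 0.07×12)×10⁻⁴ = 1.37×10⁻⁴ K⁻¹
Layer 3: α = (0.53 + 0.07×1.8)×10⁻⁴ = 0.656×10⁻⁴ K⁻¹
46 × 2.28×10⁻⁴ × 1.6 = 0.0167808 m
Layer 2: 0.96 × 1.37×10⁻⁴ × 810 = 0.1065312 m
850 × 0.656×10⁻⁴ × 0.29 = 0.0161704 m
Δh = 0.0167808 + 0.1065312 + 0.0161704 = 0.1394824 m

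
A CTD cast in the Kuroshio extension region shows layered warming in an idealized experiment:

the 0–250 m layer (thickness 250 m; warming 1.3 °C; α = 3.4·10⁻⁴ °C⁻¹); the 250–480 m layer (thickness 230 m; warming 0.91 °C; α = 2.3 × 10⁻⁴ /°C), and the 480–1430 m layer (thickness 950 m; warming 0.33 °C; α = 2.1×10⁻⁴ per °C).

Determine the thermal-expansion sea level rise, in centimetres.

22 cm

0–250 m: 3.4×10⁻⁴ × 1.3 × 250 = 0.11050 m
250–480 m: 230 × 0.91 × 2.3×10⁻⁴ = 0.048139 m
Layer 3: 0.33 × 950 × 2.1×10⁻⁴ = 0.065835 m
Δh = 0.11050 + 0.048139 + 0.065835 = 0.224474 m ≈ 22 cm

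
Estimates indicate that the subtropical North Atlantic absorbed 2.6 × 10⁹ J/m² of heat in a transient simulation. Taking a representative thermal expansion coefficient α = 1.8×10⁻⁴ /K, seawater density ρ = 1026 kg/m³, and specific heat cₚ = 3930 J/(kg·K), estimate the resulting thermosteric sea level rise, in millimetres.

Δh = αQ/(ρcₚ) = 1.8×10⁻⁴ × 2.6×10⁹ / (1026 × 3930) ≈ 0.11607 m

about 116 mm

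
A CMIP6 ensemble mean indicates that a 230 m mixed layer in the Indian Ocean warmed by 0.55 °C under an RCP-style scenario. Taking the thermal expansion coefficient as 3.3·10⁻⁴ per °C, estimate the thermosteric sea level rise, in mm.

Δh = αΔT·H = 3.3×10⁻⁴ × 0.55 × 230 = 0.041745 m

Δh = 42 mm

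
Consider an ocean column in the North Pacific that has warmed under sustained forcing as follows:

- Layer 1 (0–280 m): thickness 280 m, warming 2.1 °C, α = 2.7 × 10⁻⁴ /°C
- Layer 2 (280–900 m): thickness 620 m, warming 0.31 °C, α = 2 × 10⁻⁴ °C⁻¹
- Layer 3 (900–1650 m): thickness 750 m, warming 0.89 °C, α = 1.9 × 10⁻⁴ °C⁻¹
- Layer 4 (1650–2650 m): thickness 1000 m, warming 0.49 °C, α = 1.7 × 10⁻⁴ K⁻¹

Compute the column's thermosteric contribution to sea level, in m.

0.407 m of thermosteric rise

0–280 m: 2.7×10⁻⁴ × 2.1 × 280 = 0.15876 m
280–900 m: 0.31 × 2×10⁻⁴ × 620 = 0.03844 m
Layer 3: 1.9×10⁻⁴ × 0.89 × 750 = 0.126825 m
1000 × 0.49 × 1.7×10⁻⁴ = 0.08330 m
Δh = 0.15876 + 0.03844 + 0.126825 + 0.08330 = 0.407325 m ≈ 0.407 m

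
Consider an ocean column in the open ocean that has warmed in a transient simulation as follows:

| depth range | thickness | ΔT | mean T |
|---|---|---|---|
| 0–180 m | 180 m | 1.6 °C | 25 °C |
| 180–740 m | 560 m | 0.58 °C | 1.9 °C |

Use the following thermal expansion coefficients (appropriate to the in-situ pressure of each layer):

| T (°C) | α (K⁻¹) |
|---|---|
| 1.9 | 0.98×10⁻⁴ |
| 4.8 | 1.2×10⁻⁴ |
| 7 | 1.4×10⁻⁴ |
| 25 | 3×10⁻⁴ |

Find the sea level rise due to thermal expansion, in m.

Layer 1 at 25 °C → α = 3×10⁻⁴ K⁻¹
Layer 2 at 1.9 °C → α = 0.98×10⁻⁴ K⁻¹
3×10⁻⁴ × 180 × 1.6 = 0.08640 m
0.98×10⁻⁴ × 0.58 × 560 = 0.0318304 m
Δh = 0.08640 + 0.0318304 = 0.1182304 m ≈ 0.12 m

Δh = 0.12 m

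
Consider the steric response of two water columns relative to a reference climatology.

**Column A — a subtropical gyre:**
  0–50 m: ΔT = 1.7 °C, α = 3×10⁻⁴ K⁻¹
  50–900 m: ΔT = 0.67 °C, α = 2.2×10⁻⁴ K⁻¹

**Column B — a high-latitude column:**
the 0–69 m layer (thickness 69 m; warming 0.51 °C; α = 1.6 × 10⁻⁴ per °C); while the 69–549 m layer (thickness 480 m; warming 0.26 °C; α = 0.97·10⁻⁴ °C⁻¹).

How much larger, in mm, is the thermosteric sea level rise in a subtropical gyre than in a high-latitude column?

Δh_A − Δh_B ≈ 130 mm

A 0–50 m: 3×10⁻⁴ × 1.7 × 50 = 0.02550 m
A 50–900 m: 0.67 × 850 × 2.2×10⁻⁴ = 0.12529 m
A total: 0.15079 m
B 0–69 m: 0.51 × 1.6×10⁻⁴ × 69 = 0.0056304 m
B Layer 2: 480 × 0.97×10⁻⁴ × 0.26 = 0.0121056 m
B total: 0.017736 m
Difference: 0.15079 − 0.017736 = 0.133054 m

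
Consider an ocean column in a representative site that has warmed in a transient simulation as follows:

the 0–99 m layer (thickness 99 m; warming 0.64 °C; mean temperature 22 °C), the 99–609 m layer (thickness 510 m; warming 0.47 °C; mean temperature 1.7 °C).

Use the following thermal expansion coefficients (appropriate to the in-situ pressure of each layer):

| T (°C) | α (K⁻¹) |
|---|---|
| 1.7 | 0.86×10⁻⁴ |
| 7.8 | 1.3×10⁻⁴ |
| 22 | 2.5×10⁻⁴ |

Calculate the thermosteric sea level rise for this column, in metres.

about 0.036 m

Layer 1 at 22 °C → α = 2.5×10⁻⁴ K⁻¹
Layer 2 at 1.7 °C → α = 0.86×10⁻⁴ K⁻¹
Layer 1: 0.64 × 99 × 2.5×10⁻⁴ = 0.01584 m
0.47 × 0.86×10⁻⁴ × 510 = 0.0206142 m
Δh = 0.01584 + 0.0206142 = 0.0364542 m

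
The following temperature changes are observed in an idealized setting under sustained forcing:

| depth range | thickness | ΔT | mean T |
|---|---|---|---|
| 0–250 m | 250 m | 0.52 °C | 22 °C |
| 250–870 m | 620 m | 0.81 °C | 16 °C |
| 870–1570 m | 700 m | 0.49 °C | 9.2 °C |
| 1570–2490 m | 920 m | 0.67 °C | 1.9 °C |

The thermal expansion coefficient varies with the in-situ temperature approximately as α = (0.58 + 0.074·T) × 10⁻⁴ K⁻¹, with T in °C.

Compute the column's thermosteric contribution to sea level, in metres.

Layer 1: α = (0.58 + 0.074×22)×10⁻⁴ = 2.208×10⁻⁴ K⁻¹
Layer 2: α = (0.58 + 0.074×16)×10⁻⁴ = 1.764×10⁻⁴ K⁻¹
Layer 3: α = (0.58 + 0.074×9.2)×10⁻⁴ = 1.2608×10⁻⁴ K⁻¹
Layer 4: α = (0.58 + 0.074×1.9)×10⁻⁴ = 0.7206×10⁻⁴ K⁻¹
Layer 1: 250 × 2.208×10⁻⁴ × 0.52 = 0.028704 m
250–870 m: 1.764×10⁻⁴ × 620 × 0.81 = 0.08858808 m
Layer 3: 0.49 × 1.2608×10⁻⁴ × 700 = 0.04324544 m
920 × 0.67 × 0.7206×10⁻⁴ = 0.044417784 m
Δh = 0.028704 + 0.08858808 + 0.04324544 + 0.044417784 = 0.204955304 m ≈ 0.20 m

0.20 m of thermosteric rise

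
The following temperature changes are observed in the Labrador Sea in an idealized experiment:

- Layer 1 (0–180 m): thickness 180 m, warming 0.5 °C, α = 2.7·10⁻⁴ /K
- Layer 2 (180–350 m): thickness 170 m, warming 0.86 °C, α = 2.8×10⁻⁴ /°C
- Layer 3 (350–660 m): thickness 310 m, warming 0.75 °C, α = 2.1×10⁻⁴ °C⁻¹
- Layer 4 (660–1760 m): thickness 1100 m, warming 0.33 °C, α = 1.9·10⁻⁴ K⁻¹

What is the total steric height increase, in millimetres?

0–180 m: 0.5 × 2.7×10⁻⁴ × 180 = 0.02430 m
2.8×10⁻⁴ × 170 × 0.86 = 0.040936 m
310 × 2.1×10⁻⁴ × 0.75 = 0.048825 m
Layer 4: 1.9×10⁻⁴ × 0.33 × 1100 = 0.06897 m
Δh = 0.02430 + 0.040936 + 0.048825 + 0.06897 = 0.183031 m ≈ 183 mm

183 mm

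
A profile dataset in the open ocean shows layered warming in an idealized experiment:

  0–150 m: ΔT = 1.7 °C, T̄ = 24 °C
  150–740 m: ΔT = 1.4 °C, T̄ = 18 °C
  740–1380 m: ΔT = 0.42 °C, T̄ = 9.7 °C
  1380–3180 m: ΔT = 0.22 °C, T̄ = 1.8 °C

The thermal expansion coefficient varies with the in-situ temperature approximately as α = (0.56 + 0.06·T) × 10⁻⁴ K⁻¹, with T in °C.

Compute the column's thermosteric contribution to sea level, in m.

Δh ≈ 0.244 m

Layer 1: α = (0.56 + 0.06×24)×10⁻⁴ = 2×10⁻⁴ K⁻¹
Layer 2: α = (0.56 + 0.06×18)×10⁻⁴ = 1.64×10⁻⁴ K⁻¹
Layer 3: α = (0.56 + 0.06×9.7)×10⁻⁴ = 1.142×10⁻⁴ K⁻¹
Layer 4: α = (0.56 + 0.06×1.8)×10⁻⁴ = 0.668×10⁻⁴ K⁻¹
Layer 1: 2×10⁻⁴ × 1.7 × 150 = 0.05100 m
150–740 m: 590 × 1.64×10⁻⁴ × 1.4 = 0.135464 m
740–1380 m: 0.42 × 1.142×10⁻⁴ × 640 = 0.03069696 m
Layer 4: 0.668×10⁻⁴ × 0.22 × 1800 = 0.0264528 m
Δh = 0.05100 + 0.135464 + 0.03069696 + 0.0264528 = 0.24361376 m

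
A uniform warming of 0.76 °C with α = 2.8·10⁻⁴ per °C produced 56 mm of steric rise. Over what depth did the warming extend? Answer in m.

H ≈ 260 m

H = Δh/(αΔT) = 0.056 / (2.8×10⁻⁴ × 0.76) ≈ 263.2 m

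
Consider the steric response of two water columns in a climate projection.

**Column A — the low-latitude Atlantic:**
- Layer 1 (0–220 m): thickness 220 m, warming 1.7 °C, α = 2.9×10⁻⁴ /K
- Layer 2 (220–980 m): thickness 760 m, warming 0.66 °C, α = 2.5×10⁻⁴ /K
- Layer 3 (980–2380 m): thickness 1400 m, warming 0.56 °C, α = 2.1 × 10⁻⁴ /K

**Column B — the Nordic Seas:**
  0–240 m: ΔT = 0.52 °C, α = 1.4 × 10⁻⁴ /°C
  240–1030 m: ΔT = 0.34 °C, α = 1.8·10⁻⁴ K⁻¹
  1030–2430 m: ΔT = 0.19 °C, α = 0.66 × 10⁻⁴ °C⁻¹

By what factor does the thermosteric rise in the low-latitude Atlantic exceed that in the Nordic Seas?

a factor of 4.8

A 0–220 m: 2.9×10⁻⁴ × 1.7 × 220 = 0.10846 m
A 760 × 0.66 × 2.5×10⁻⁴ = 0.12540 m
A Layer 3: 1400 × 2.1×10⁻⁴ × 0.56 = 0.16464 m
A total: 0.39850 m
B 0–240 m: 240 × 0.52 × 1.4×10⁻⁴ = 0.017472 m
B 790 × 1.8×10⁻⁴ × 0.34 = 0.048348 m
B Layer 3: 0.19 × 1400 × 0.66×10⁻⁴ = 0.017556 m
B total: 0.083376 m
Ratio: 0.39850 / 0.083376 ≈ 4.780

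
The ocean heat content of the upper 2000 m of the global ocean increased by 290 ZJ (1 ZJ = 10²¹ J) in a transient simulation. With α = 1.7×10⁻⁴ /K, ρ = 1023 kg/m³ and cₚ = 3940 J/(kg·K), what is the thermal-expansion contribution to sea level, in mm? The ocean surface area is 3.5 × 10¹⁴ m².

Per unit area: Q = 290×10²¹ / (3.5×10¹⁴) ≈ 8.286×10⁸ J/m²
Δh = αQ/(ρcₚ) = 1.7×10⁻⁴ × 8.286×10⁸ / (1023 × 3940) ≈ 0.034948 m

35 mm of thermosteric rise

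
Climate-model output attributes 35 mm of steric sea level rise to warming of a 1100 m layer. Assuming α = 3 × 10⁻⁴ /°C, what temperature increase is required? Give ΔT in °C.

ΔT = Δh/(αH) = 0.035 / (3×10⁻⁴ × 1100) ≈ 0.1061 °C

about 0.106 °C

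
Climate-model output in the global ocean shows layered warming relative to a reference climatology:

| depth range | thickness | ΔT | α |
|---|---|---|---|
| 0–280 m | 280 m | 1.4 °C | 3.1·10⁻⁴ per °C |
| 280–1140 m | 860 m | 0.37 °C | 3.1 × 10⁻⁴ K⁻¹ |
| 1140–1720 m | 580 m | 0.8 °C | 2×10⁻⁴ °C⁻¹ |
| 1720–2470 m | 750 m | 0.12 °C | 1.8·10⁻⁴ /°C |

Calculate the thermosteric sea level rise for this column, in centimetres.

1.4 × 280 × 3.1×10⁻⁴ = 0.12152 m
Layer 2: 860 × 0.37 × 3.1×10⁻⁴ = 0.098642 m
0.8 × 2×10⁻⁴ × 580 = 0.09280 m
Layer 4: 750 × 0.12 × 1.8×10⁻⁴ = 0.01620 m
Δh = 0.12152 + 0.098642 + 0.09280 + 0.01620 = 0.329162 m

about 32.9 cm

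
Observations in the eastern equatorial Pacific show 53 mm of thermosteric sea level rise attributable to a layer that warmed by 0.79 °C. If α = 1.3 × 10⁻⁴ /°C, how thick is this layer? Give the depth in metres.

H = Δh/(αΔT) = 0.053 / (1.3×10⁻⁴ × 0.79) ≈ 516.1 m

about 516 m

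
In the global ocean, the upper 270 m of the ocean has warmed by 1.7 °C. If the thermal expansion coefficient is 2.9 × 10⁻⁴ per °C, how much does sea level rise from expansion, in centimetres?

13.3 cm of thermosteric rise

Δh = αΔT·H = 2.9×10⁻⁴ × 1.7 × 270 = 0.13311 m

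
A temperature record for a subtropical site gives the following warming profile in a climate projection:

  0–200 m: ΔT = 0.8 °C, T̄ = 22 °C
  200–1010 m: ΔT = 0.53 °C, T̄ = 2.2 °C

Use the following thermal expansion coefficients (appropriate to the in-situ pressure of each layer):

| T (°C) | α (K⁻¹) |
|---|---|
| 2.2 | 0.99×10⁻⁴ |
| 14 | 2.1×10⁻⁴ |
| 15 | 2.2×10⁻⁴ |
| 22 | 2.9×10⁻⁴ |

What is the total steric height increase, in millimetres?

Δh = 88.9 mm

Layer 1 at 22 °C → α = 2.9×10⁻⁴ K⁻¹
Layer 2 at 2.2 °C → α = 0.99×10⁻⁴ K⁻¹
Layer 1: 0.8 × 200 × 2.9×10⁻⁴ = 0.04640 m
200–1010 m: 0.53 × 810 × 0.99×10⁻⁴ = 0.0425007 m
Δh = 0.04640 + 0.0425007 = 0.0889007 m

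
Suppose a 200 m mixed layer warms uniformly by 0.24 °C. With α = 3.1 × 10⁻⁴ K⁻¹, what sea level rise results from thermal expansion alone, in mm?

Δh ≈ 14.9 mm

Δh = αΔT·H = 3.1×10⁻⁴ × 0.24 × 200 = 0.01488 m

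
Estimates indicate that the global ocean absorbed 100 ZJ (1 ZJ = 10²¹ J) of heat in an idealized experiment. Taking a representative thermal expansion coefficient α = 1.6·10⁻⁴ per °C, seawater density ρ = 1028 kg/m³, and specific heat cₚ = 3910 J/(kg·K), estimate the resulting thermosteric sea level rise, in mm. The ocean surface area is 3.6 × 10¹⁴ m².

Per unit area: Q = 100×10²¹ / (3.6×10¹⁴) ≈ 2.778×10⁸ J/m²
Δh = αQ/(ρcₚ) = 1.6×10⁻⁴ × 2.778×10⁸ / (1028 × 3910) ≈ 0.011058 m

about 11.1 mm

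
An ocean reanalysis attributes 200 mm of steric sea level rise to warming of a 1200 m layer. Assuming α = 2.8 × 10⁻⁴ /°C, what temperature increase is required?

ΔT ≈ 0.60 K

ΔT = Δh/(αH) = 0.2 / (2.8×10⁻⁴ × 1200) ≈ 0.5952 K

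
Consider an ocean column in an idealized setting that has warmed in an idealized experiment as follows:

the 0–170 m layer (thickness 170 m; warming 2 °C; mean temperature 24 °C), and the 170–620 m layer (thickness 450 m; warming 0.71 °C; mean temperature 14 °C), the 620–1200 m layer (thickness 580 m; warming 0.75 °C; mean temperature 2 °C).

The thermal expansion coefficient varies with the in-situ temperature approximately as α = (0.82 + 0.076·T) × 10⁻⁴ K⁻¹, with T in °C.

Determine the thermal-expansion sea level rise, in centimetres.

19.2 cm

Layer 1: α = (0.82 + 0.076×24)×10⁻⁴ = 2.644×10⁻⁴ K⁻¹
Layer 2: α = (0.82 + 0.076×14)×10⁻⁴ = 1.884×10⁻⁴ K⁻¹
Layer 3: α = (0.82 + 0.076×2)×10⁻⁴ = 0.972×10⁻⁴ K⁻¹
2.644×10⁻⁴ × 170 × 2 = 0.089896 m
450 × 0.71 × 1.884×10⁻⁴ = 0.0601938 m
Layer 3: 580 × 0.972×10⁻⁴ × 0.75 = 0.042282 m
Δh = 0.089896 + 0.0601938 + 0.042282 = 0.1923718 m ≈ 19.2 cm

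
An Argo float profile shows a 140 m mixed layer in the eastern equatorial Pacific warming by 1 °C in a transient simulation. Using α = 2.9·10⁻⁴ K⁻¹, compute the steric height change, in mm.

Δh = αΔT·H = 2.9×10⁻⁴ × 1 × 140 = 0.04060 m

Δh = 40.6 mm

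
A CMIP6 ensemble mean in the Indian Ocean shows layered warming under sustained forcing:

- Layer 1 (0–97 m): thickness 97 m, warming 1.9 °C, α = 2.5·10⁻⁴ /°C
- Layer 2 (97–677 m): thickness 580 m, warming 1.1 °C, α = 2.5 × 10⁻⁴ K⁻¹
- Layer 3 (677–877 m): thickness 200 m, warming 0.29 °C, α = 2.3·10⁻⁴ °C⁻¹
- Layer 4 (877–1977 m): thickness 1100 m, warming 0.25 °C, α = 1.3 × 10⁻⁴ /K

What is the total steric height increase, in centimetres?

2.5×10⁻⁴ × 1.9 × 97 = 0.046075 m
Layer 2: 580 × 2.5×10⁻⁴ × 1.1 = 0.15950 m
2.3×10⁻⁴ × 200 × 0.29 = 0.01334 m
877–1977 m: 1100 × 1.3×10⁻⁴ × 0.25 = 0.03575 m
Δh = 0.046075 + 0.15950 + 0.01334 + 0.03575 = 0.254665 m ≈ 25 cm

25 cm of thermosteric rise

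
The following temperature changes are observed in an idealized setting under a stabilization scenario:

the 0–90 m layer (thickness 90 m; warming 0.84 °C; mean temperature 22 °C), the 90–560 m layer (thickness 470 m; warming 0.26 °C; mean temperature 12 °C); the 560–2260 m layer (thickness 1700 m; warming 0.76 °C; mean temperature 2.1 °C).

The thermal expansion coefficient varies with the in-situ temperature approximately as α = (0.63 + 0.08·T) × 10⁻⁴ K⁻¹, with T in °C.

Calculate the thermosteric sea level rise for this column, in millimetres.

Layer 1: α = (0.63 + 0.08×22)×10⁻⁴ = 2.39×10⁻⁴ K⁻¹
Layer 2: α = (0.63 + 0.08×12)×10⁻⁴ = 1.59×10⁻⁴ K⁻¹
Layer 3: α = (0.63 + 0.08×2.1)×10⁻⁴ = 0.798×10⁻⁴ K⁻¹
2.39×10⁻⁴ × 0.84 × 90 = 0.0180684 m
Layer 2: 1.59×10⁻⁴ × 0.26 × 470 = 0.0194298 m
Layer 3: 1700 × 0.798×10⁻⁴ × 0.76 = 0.1031016 m
Δh = 0.0180684 + 0.0194298 + 0.1031016 = 0.1405998 m

141 mm of thermosteric rise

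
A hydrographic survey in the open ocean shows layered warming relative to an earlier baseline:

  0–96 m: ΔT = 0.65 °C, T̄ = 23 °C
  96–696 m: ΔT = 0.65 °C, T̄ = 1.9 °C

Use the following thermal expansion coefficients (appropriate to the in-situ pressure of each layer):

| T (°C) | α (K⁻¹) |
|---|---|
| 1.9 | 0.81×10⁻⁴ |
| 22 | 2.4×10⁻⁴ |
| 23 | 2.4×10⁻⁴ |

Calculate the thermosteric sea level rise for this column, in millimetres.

Δh = 47 mm

Layer 1 at 23 °C → α = 2.4×10⁻⁴ K⁻¹
Layer 2 at 1.9 °C → α = 0.81×10⁻⁴ K⁻¹
Layer 1: 0.65 × 96 × 2.4×10⁻⁴ = 0.014976 m
600 × 0.81×10⁻⁴ × 0.65 = 0.03159 m
Δh = 0.014976 + 0.03159 = 0.046566 m ≈ 47 mm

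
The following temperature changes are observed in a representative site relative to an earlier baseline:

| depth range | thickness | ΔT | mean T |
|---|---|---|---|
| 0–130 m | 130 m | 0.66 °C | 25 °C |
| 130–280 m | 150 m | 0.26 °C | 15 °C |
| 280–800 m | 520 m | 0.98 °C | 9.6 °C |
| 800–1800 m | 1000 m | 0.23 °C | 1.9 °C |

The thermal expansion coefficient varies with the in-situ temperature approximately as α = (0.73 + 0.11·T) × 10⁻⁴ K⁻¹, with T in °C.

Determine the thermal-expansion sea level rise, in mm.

150 mm of thermosteric rise

Layer 1: α = (0.73 + 0.11×25)×10⁻⁴ = 3.48×10⁻⁴ K⁻¹
Layer 2: α = (0.73 + 0.11×15)×10⁻⁴ = 2.38×10⁻⁴ K⁻¹
Layer 3: α = (0.73 + 0.11×9.6)×10⁻⁴ = 1.786×10⁻⁴ K⁻¹
Layer 4: α = (0.73 + 0.11×1.9)×10⁻⁴ = 0.939×10⁻⁴ K⁻¹
0.66 × 3.48×10⁻⁴ × 130 = 0.0298584 m
130–280 m: 0.26 × 150 × 2.38×10⁻⁴ = 0.009282 m
280–800 m: 1.786×10⁻⁴ × 520 × 0.98 = 0.09101456 m
0.939×10⁻⁴ × 0.23 × 1000 = 0.021597 m
Δh = 0.0298584 + 0.009282 + 0.09101456 + 0.021597 = 0.15175196 m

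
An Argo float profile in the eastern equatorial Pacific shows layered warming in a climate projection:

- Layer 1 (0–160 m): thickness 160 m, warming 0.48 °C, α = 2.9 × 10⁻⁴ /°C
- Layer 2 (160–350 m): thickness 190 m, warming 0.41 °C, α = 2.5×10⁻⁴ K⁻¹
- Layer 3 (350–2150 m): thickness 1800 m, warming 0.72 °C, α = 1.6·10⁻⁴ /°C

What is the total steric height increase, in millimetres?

2.9×10⁻⁴ × 0.48 × 160 = 0.022272 m
160–350 m: 190 × 0.41 × 2.5×10⁻⁴ = 0.019475 m
Layer 3: 0.72 × 1.6×10⁻⁴ × 1800 = 0.20736 m
Δh = 0.022272 + 0.019475 + 0.20736 = 0.249107 m

Δh ≈ 249 mm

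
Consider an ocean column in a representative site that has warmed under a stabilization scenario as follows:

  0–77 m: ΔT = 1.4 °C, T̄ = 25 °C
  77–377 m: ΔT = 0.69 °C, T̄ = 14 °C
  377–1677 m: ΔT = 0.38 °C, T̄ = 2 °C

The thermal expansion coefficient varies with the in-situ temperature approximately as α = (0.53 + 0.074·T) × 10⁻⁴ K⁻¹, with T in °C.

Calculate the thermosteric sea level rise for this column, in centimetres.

Layer 1: α = (0.53 + 0.074×25)×10⁻⁴ = 2.38×10⁻⁴ K⁻¹
Layer 2: α = (0.53 + 0.074×14)×10⁻⁴ = 1.566×10⁻⁴ K⁻¹
Layer 3: α = (0.53 + 0.074×2)×10⁻⁴ = 0.678×10⁻⁴ K⁻¹
1.4 × 2.38×10⁻⁴ × 77 = 0.0256564 m
77–377 m: 300 × 0.69 × 1.566×10⁻⁴ = 0.0324162 m
Layer 3: 0.678×10⁻⁴ × 0.38 × 1300 = 0.0334932 m
Δh = 0.0256564 + 0.0324162 + 0.0334932 = 0.0915658 m

about 9.2 cm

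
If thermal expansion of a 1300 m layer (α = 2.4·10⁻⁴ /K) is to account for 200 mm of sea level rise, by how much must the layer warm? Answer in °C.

ΔT = Δh/(αH) = 0.2 / (2.4×10⁻⁴ × 1300) ≈ 0.6410 °C

about 0.641 °C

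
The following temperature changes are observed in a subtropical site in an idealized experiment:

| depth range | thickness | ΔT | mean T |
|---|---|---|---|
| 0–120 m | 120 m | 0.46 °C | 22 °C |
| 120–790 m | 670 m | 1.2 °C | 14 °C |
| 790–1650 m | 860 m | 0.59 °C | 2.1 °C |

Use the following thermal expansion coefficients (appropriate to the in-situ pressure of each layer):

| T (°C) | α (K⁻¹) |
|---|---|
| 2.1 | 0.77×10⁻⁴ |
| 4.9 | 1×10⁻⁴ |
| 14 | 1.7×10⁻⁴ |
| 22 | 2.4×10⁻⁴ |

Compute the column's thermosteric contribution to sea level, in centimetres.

Layer 1 at 22 °C → α = 2.4×10⁻⁴ K⁻¹
Layer 2 at 14 °C → α = 1.7×10⁻⁴ K⁻¹
Layer 3 at 2.1 °C → α = 0.77×10⁻⁴ K⁻¹
2.4×10⁻⁴ × 120 × 0.46 = 0.013248 m
Layer 2: 670 × 1.2 × 1.7×10⁻⁴ = 0.13668 m
0.59 × 860 × 0.77×10⁻⁴ = 0.0390698 m
Δh = 0.013248 + 0.13668 + 0.0390698 = 0.1889978 m

Δh = 19 cm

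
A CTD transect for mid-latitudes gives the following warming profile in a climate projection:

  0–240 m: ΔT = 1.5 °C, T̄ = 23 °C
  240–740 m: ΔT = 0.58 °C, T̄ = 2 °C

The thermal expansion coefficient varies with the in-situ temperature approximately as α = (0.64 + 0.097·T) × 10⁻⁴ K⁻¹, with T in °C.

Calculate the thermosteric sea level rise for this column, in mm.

Layer 1: α = (0.64 + 0.097×23)×10⁻⁴ = 2.871×10⁻⁴ K⁻¹
Layer 2: α = (0.64 + 0.097×2)×10⁻⁴ = 0.834×10⁻⁴ K⁻¹
0–240 m: 1.5 × 240 × 2.871×10⁻⁴ = 0.103356 m
240–740 m: 0.58 × 0.834×10⁻⁴ × 500 = 0.024186 m
Δh = 0.103356 + 0.024186 = 0.127542 m

128 mm of thermosteric rise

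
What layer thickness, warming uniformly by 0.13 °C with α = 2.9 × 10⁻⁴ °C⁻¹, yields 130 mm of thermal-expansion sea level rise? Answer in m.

H ≈ 3400 m

H = Δh/(αΔT) = 0.13 / (2.9×10⁻⁴ × 0.13) ≈ 3448 m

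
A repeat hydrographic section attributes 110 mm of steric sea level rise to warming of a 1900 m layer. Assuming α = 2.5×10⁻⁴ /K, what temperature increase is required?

0.232 K

ΔT = Δh/(αH) = 0.11 / (2.5×10⁻⁴ × 1900) ≈ 0.2316 K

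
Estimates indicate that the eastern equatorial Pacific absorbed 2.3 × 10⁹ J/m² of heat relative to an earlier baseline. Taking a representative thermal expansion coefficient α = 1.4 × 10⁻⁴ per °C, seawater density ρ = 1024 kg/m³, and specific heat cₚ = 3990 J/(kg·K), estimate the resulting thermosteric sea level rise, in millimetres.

Δh ≈ 78.8 mm

Δh = αQ/(ρcₚ) = 1.4×10⁻⁴ × 2.3×10⁹ / (1024 × 3990) ≈ 0.07881 m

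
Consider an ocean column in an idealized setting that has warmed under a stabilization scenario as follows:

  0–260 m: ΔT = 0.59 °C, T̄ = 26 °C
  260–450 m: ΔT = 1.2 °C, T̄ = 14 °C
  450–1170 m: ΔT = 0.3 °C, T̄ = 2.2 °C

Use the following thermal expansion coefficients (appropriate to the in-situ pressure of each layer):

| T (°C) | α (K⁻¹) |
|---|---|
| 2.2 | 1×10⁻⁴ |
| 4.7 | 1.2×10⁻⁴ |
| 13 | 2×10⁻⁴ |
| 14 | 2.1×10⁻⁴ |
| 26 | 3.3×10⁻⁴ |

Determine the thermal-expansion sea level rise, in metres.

Layer 1 at 26 °C → α = 3.3×10⁻⁴ K⁻¹
Layer 2 at 14 °C → α = 2.1×10⁻⁴ K⁻¹
Layer 3 at 2.2 °C → α = 1×10⁻⁴ K⁻¹
0–260 m: 260 × 3.3×10⁻⁴ × 0.59 = 0.050622 m
1.2 × 2.1×10⁻⁴ × 190 = 0.04788 m
1×10⁻⁴ × 0.3 × 720 = 0.02160 m
Δh = 0.050622 + 0.04788 + 0.02160 = 0.120102 m

Δh ≈ 0.12 m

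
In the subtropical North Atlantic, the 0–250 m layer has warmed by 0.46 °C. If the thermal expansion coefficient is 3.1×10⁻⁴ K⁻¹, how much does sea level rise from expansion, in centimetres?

Δh = αΔT·H = 3.1×10⁻⁴ × 0.46 × 250 = 0.03565 m

Δh ≈ 3.6 cm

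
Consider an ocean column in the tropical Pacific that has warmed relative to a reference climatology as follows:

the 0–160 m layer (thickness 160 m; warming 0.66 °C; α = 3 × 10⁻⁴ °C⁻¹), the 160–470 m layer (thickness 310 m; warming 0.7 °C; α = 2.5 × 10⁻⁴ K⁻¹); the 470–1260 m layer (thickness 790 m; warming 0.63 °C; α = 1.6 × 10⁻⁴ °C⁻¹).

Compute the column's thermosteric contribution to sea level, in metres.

about 0.166 m

160 × 3×10⁻⁴ × 0.66 = 0.03168 m
Layer 2: 310 × 0.7 × 2.5×10⁻⁴ = 0.05425 m
1.6×10⁻⁴ × 0.63 × 790 = 0.079632 m
Δh = 0.03168 + 0.05425 + 0.079632 = 0.165562 m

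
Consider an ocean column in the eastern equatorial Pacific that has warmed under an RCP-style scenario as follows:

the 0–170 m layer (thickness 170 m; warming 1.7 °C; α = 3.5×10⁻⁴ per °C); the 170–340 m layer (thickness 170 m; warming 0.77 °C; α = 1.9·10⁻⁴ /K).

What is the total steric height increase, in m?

170 × 1.7 × 3.5×10⁻⁴ = 0.10115 m
170–340 m: 1.9×10⁻⁴ × 170 × 0.77 = 0.024871 m
Δh = 0.10115 + 0.024871 = 0.126021 m

Δh ≈ 0.126 m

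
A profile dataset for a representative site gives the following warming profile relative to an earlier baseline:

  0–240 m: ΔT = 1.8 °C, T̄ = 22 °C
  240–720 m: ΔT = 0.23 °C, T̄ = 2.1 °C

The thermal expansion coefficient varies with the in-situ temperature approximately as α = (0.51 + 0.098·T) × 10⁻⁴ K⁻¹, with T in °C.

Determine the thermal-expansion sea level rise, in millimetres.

Layer 1: α = (0.51 + 0.098×22)×10⁻⁴ = 2.666×10⁻⁴ K⁻¹
Layer 2: α = (0.51 + 0.098×2.1)×10⁻⁴ = 0.7158×10⁻⁴ K⁻¹
2.666×10⁻⁴ × 240 × 1.8 = 0.1151712 m
Layer 2: 480 × 0.7158×10⁻⁴ × 0.23 = 0.007902432 m
Δh = 0.1151712 + 0.007902432 = 0.123073632 m

about 123 mm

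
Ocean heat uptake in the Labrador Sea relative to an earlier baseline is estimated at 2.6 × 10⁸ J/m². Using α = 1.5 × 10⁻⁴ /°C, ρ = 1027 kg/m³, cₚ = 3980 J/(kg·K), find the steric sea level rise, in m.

0.00954 m

Δh = αQ/(ρcₚ) = 1.5×10⁻⁴ × 2.6×10⁸ / (1027 × 3980) ≈ 0.0095414 m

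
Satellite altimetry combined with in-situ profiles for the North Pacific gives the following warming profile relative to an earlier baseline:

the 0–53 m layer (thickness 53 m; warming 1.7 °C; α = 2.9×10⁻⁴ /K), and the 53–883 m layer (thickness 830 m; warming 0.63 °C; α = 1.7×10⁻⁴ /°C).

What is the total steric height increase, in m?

about 0.12 m

0–53 m: 53 × 2.9×10⁻⁴ × 1.7 = 0.026129 m
0.63 × 830 × 1.7×10⁻⁴ = 0.088893 m
Δh = 0.026129 + 0.088893 = 0.115022 m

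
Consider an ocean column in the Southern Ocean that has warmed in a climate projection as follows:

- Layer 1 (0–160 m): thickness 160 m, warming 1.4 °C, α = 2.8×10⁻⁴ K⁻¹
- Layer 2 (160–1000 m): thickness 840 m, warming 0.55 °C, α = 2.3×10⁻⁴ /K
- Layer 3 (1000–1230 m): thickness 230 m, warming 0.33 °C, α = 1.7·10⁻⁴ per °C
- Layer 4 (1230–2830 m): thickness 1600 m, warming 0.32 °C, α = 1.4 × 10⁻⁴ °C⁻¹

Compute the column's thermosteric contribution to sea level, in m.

Δh ≈ 0.254 m

Layer 1: 160 × 1.4 × 2.8×10⁻⁴ = 0.06272 m
2.3×10⁻⁴ × 0.55 × 840 = 0.10626 m
1000–1230 m: 230 × 0.33 × 1.7×10⁻⁴ = 0.012903 m
Layer 4: 0.32 × 1.4×10⁻⁴ × 1600 = 0.07168 m
Δh = 0.06272 + 0.10626 + 0.012903 + 0.07168 = 0.253563 m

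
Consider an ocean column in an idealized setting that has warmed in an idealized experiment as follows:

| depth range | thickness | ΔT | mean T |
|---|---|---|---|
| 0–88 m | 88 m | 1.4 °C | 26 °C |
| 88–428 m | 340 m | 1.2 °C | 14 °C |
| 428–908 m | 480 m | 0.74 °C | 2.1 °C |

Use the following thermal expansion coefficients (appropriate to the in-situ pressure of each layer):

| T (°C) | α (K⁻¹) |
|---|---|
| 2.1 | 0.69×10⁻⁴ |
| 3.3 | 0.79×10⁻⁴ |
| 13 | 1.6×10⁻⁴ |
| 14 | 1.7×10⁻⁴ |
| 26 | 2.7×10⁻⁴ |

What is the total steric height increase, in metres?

Layer 1 at 26 °C → α = 2.7×10⁻⁴ K⁻¹
Layer 2 at 14 °C → α = 1.7×10⁻⁴ K⁻¹
Layer 3 at 2.1 °C → α = 0.69×10⁻⁴ K⁻¹
Layer 1: 2.7×10⁻⁴ × 1.4 × 88 = 0.033264 m
Layer 2: 1.2 × 340 × 1.7×10⁻⁴ = 0.06936 m
Layer 3: 0.74 × 0.69×10⁻⁴ × 480 = 0.0245088 m
Δh = 0.033264 + 0.06936 + 0.0245088 = 0.1271328 m

0.127 m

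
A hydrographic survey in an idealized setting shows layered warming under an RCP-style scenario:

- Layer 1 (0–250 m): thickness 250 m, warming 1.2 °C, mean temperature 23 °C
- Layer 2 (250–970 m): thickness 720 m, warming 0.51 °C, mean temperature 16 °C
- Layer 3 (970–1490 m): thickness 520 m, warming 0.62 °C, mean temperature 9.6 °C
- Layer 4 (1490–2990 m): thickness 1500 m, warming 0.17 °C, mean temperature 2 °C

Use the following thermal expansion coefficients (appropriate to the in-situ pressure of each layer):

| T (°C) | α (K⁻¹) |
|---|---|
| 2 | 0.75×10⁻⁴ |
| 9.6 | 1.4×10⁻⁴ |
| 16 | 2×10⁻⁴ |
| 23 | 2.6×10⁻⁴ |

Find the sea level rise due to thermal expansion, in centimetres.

about 21.6 cm

Layer 1 at 23 °C → α = 2.6×10⁻⁴ K⁻¹
Layer 2 at 16 °C → α = 2×10⁻⁴ K⁻¹
Layer 3 at 9.6 °C → α = 1.4×10⁻⁴ K⁻¹
Layer 4 at 2 °C → α = 0.75×10⁻⁴ K⁻¹
1.2 × 2.6×10⁻⁴ × 250 = 0.07800 m
Layer 2: 720 × 2×10⁻⁴ × 0.51 = 0.07344 m
0.62 × 1.4×10⁻⁴ × 520 = 0.045136 m
0.17 × 1500 × 0.75×10⁻⁴ = 0.019125 m
Δh = 0.07800 + 0.07344 + 0.045136 + 0.019125 = 0.215701 m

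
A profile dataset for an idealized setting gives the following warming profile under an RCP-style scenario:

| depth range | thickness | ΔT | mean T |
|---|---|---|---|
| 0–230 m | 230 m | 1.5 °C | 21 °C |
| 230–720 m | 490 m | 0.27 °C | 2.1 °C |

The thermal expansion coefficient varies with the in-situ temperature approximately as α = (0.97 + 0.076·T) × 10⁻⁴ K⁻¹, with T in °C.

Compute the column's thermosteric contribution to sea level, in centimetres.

Layer 1: α = (0.97 + 0.076×21)×10⁻⁴ = 2.566×10⁻⁴ K⁻¹
Layer 2: α = (0.97 + 0.076×2.1)×10⁻⁴ = 1.1296×10⁻⁴ K⁻¹
0–230 m: 2.566×10⁻⁴ × 1.5 × 230 = 0.088527 m
0.27 × 1.1296×10⁻⁴ × 490 = 0.014944608 m
Δh = 0.088527 + 0.014944608 = 0.103471608 m

Δh = 10 cm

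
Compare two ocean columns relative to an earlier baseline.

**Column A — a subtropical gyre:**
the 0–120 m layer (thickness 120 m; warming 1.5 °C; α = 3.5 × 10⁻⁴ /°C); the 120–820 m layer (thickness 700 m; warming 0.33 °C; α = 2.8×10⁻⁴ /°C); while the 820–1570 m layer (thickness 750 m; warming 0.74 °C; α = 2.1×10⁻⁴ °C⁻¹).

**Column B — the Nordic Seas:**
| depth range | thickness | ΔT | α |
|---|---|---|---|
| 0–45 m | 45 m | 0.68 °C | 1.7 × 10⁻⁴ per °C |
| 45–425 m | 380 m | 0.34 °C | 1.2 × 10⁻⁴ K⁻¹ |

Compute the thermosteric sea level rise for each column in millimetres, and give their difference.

A 3.5×10⁻⁴ × 1.5 × 120 = 0.06300 m
A 120–820 m: 2.8×10⁻⁴ × 700 × 0.33 = 0.06468 m
A 820–1570 m: 2.1×10⁻⁴ × 750 × 0.74 = 0.11655 m
A total: 0.24423 m
B 45 × 1.7×10⁻⁴ × 0.68 = 0.005202 m
B 380 × 1.2×10⁻⁴ × 0.34 = 0.015504 m
B total: 0.020706 m
Difference: 0.24423 − 0.020706 = 0.223524 m

Δh_A ≈ 244 mm, Δh_B ≈ 20.7 mm; difference ≈ 224 mm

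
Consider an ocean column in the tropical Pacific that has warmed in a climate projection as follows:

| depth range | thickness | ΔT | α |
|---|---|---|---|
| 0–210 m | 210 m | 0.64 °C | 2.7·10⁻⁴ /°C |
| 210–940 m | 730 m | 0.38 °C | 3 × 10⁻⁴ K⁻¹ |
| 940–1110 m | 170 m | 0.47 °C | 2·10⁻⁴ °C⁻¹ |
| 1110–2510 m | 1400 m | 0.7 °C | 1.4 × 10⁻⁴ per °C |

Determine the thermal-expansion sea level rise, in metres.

Layer 1: 2.7×10⁻⁴ × 210 × 0.64 = 0.036288 m
210–940 m: 3×10⁻⁴ × 730 × 0.38 = 0.08322 m
2×10⁻⁴ × 0.47 × 170 = 0.01598 m
1110–2510 m: 0.7 × 1.4×10⁻⁴ × 1400 = 0.13720 m
Δh = 0.036288 + 0.08322 + 0.01598 + 0.13720 = 0.272688 m

Δh ≈ 0.273 m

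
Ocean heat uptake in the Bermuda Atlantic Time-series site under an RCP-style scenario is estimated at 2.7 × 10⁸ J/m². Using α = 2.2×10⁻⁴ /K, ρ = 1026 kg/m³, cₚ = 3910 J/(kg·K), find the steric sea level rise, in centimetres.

Δh = αQ/(ρcₚ) = 2.2×10⁻⁴ × 2.7×10⁸ / (1026 × 3910) ≈ 0.014807 m

Δh = 1.48 cm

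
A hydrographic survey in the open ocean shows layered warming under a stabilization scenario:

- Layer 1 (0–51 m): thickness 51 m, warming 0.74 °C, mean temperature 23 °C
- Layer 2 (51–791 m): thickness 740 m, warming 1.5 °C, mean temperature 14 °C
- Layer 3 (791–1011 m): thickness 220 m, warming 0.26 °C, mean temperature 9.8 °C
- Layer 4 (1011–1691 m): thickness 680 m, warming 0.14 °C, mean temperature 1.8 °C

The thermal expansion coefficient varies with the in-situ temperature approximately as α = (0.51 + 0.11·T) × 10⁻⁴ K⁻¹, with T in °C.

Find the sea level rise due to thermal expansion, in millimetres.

255 mm

Layer 1: α = (0.51 + 0.11×23)×10⁻⁴ = 3.04×10⁻⁴ K⁻¹
Layer 2: α = (0.51 + 0.11×14)×10⁻⁴ = 2.05×10⁻⁴ K⁻¹
Layer 3: α = (0.51 + 0.11×9.8)×10⁻⁴ = 1.588×10⁻⁴ K⁻¹
Layer 4: α = (0.51 + 0.11×1.8)×10⁻⁴ = 0.708×10⁻⁴ K⁻¹
51 × 0.74 × 3.04×10⁻⁴ = 0.01147296 m
51–791 m: 2.05×10⁻⁴ × 740 × 1.5 = 0.22755 m
Layer 3: 220 × 0.26 × 1.588×10⁻⁴ = 0.00908336 m
1011–1691 m: 680 × 0.708×10⁻⁴ × 0.14 = 0.00674016 m
Δh = 0.01147296 + 0.22755 + 0.00908336 + 0.00674016 = 0.25484648 m ≈ 255 mm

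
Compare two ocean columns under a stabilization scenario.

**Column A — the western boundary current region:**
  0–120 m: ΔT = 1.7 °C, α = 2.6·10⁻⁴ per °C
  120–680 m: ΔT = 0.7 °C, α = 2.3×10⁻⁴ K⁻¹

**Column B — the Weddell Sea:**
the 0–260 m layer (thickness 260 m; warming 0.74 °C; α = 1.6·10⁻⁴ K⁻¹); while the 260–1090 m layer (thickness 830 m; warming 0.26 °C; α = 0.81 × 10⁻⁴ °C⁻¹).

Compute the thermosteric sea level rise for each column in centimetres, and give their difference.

A 0–120 m: 1.7 × 2.6×10⁻⁴ × 120 = 0.05304 m
A 120–680 m: 2.3×10⁻⁴ × 560 × 0.7 = 0.09016 m
A total: 0.14320 m
B 0–260 m: 0.74 × 260 × 1.6×10⁻⁴ = 0.030784 m
B Layer 2: 0.81×10⁻⁴ × 830 × 0.26 = 0.0174798 m
B total: 0.0482638 m
Difference: 0.14320 − 0.0482638 = 0.0949362 m

A: 14 cm; B: 4.8 cm; difference 9.5 cm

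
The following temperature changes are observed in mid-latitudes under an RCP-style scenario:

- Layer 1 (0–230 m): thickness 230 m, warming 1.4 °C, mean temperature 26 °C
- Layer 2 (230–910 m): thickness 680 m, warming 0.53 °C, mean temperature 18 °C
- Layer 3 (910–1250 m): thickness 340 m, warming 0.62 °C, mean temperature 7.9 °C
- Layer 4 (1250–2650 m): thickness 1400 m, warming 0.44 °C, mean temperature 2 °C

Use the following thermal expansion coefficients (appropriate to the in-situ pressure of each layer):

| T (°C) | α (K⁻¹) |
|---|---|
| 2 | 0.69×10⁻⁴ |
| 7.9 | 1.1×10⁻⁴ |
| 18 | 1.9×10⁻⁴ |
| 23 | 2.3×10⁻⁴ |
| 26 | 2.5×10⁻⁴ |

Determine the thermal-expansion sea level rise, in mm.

about 215 mm

Layer 1 at 26 °C → α = 2.5×10⁻⁴ K⁻¹
Layer 2 at 18 °C → α = 1.9×10⁻⁴ K⁻¹
Layer 3 at 7.9 °C → α = 1.1×10⁻⁴ K⁻¹
Layer 4 at 2 °C → α = 0.69×10⁻⁴ K⁻¹
Layer 1: 2.5×10⁻⁴ × 1.4 × 230 = 0.08050 m
Layer 2: 680 × 1.9×10⁻⁴ × 0.53 = 0.068476 m
0.62 × 340 × 1.1×10⁻⁴ = 0.023188 m
0.69×10⁻⁴ × 1400 × 0.44 = 0.042504 m
Δh = 0.08050 + 0.068476 + 0.023188 + 0.042504 = 0.214668 m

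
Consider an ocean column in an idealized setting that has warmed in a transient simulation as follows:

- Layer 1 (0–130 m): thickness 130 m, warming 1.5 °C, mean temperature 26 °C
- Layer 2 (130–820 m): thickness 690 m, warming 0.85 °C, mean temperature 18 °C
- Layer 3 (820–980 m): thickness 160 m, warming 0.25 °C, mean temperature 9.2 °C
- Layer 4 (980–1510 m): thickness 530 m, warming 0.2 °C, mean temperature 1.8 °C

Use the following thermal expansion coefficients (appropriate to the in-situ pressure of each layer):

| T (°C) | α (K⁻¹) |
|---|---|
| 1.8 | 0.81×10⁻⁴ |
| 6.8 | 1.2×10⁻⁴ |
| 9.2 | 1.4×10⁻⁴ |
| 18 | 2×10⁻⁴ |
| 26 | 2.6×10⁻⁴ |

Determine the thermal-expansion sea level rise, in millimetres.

182 mm

Layer 1 at 26 °C → α = 2.6×10⁻⁴ K⁻¹
Layer 2 at 18 °C → α = 2×10⁻⁴ K⁻¹
Layer 3 at 9.2 °C → α = 1.4×10⁻⁴ K⁻¹
Layer 4 at 1.8 °C → α = 0.81×10⁻⁴ K⁻¹
0–130 m: 1.5 × 2.6×10⁻⁴ × 130 = 0.05070 m
Layer 2: 2×10⁻⁴ × 0.85 × 690 = 0.11730 m
0.25 × 160 × 1.4×10⁻⁴ = 0.00560 m
980–1510 m: 0.81×10⁻⁴ × 0.2 × 530 = 0.008586 m
Δh = 0.05070 + 0.11730 + 0.00560 + 0.008586 = 0.182186 m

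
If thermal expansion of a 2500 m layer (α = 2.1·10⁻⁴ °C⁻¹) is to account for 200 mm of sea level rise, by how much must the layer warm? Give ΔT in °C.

ΔT ≈ 0.381 °C

ΔT = Δh/(αH) = 0.2 / (2.1×10⁻⁴ × 2500) ≈ 0.3810 °C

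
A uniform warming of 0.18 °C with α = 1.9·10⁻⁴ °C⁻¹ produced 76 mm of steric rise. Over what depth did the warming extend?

H = Δh/(αΔT) = 0.076 / (1.9×10⁻⁴ × 0.18) ≈ 2222 m

2220 m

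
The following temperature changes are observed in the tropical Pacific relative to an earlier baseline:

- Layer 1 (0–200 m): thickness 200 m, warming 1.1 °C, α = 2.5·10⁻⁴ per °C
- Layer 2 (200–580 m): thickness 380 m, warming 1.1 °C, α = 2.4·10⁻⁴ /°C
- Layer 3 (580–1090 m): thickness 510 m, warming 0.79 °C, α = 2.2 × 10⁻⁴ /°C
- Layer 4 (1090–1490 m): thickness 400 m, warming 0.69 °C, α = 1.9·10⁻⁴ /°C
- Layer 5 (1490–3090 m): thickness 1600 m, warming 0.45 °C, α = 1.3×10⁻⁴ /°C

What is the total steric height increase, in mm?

Δh ≈ 390 mm

Layer 1: 200 × 2.5×10⁻⁴ × 1.1 = 0.05500 m
2.4×10⁻⁴ × 380 × 1.1 = 0.10032 m
Layer 3: 0.79 × 510 × 2.2×10⁻⁴ = 0.088638 m
Layer 4: 400 × 1.9×10⁻⁴ × 0.69 = 0.05244 m
1490–3090 m: 0.45 × 1.3×10⁻⁴ × 1600 = 0.09360 m
Δh = 0.05500 + 0.10032 + 0.088638 + 0.05244 + 0.09360 = 0.389998 m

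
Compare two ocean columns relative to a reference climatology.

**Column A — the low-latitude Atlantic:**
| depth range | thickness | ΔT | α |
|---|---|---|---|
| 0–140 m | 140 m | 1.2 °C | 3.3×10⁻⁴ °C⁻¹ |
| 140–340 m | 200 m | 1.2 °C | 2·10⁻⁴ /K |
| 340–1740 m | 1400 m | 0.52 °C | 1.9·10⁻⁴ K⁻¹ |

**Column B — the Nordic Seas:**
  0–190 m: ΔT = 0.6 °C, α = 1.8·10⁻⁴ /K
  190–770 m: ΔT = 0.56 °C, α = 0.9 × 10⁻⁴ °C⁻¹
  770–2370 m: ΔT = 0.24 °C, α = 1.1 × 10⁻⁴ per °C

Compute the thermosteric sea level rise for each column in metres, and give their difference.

A: 0.242 m; B: 0.0920 m; difference 0.150 m

A 0–140 m: 140 × 3.3×10⁻⁴ × 1.2 = 0.05544 m
A Layer 2: 200 × 2×10⁻⁴ × 1.2 = 0.04800 m
A 340–1740 m: 0.52 × 1.9×10⁻⁴ × 1400 = 0.13832 m
A total: 0.24176 m
B 0.6 × 190 × 1.8×10⁻⁴ = 0.02052 m
B 580 × 0.56 × 0.9×10⁻⁴ = 0.029232 m
B 1600 × 0.24 × 1.1×10⁻⁴ = 0.04224 m
B total: 0.091992 m
Difference: 0.24176 − 0.091992 = 0.149768 m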